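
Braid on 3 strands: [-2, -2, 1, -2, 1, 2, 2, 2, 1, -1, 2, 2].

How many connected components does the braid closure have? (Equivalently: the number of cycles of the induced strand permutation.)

1

Derivation:
Track the strand permutation on 3 strands, starting from identity.
  step 1: s2^-1 swaps positions 2,3 -> [1 3 2]
  step 2: s2^-1 swaps positions 2,3 -> [1 2 3]
  step 3: s1 swaps positions 1,2 -> [2 1 3]
  step 4: s2^-1 swaps positions 2,3 -> [2 3 1]
  step 5: s1 swaps positions 1,2 -> [3 2 1]
  step 6: s2 swaps positions 2,3 -> [3 1 2]
  step 7: s2 swaps positions 2,3 -> [3 2 1]
  step 8: s2 swaps positions 2,3 -> [3 1 2]
  step 9: s1 swaps positions 1,2 -> [1 3 2]
  step 10: s1^-1 swaps positions 1,2 -> [3 1 2]
  step 11: s2 swaps positions 2,3 -> [3 2 1]
  step 12: s2 swaps positions 2,3 -> [3 1 2]
Final permutation (position -> original strand): [3 1 2]
Closure components = cycle count of this permutation = 1.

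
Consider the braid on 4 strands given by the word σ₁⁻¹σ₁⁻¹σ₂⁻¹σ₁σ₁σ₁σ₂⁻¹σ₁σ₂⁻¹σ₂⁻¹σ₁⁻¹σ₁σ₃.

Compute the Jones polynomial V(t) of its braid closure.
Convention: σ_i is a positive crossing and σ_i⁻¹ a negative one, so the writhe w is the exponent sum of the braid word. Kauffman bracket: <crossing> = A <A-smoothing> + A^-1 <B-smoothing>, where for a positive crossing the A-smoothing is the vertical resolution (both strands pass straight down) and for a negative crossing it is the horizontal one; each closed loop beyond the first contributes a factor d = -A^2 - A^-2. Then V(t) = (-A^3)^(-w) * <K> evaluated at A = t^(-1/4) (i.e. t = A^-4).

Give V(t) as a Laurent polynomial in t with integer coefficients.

t^2 - 2*t + 3 - 3*t^-1 + 4*t^-2 - 3*t^-3 + 2*t^-4 - 2*t^-5 + t^-6

Derivation:
The presented braid s1^-1 s1^-1 s2^-1 s1 s1 s1 s2^-1 s1 s2^-1 s2^-1 s1^-1 s1 s3 on 4 strands reduces by inverse Markov moves (closure unchanged at each step):
  Destabilize: the word has the form β·s3 where s3 occurs only as the final letter (β ∈ B_3); drop it and the last strand → 3 strands.
  Deconjugate: the word is γ·β·γ⁻¹ with γ = s1^-1 (prefix) and γ⁻¹ = s1 (suffix); strip both.
Reduced to β = s1^-1 s2^-1 s1 s1 s1 s2^-1 s1 s2^-1 s2^-1 s1^-1 on 3 strands, 10 crossings.
Compute on β:
Braid: s1^-1 s2^-1 s1 s1 s1 s2^-1 s1 s2^-1 s2^-1 s1^-1 on 3 strands, 10 crossings.
Writhe w = (#positive) - (#negative) = 4 - 6 = -2.
Enumerate smoothing states for the bracket polynomial. There are 2^10 = 1024 states.
For each crossing: s=0 is the vertical smoothing, s=1 horizontal. Crossing k contributes A^(sign_k * (1 - 2*s_k)); loop factor d = -A^2 - A^-2.
Tabulate the states by total A-exponent and number of loops L (A-exp: L × count):
  A^10: L=5 ×1
  A^8: L=4 ×10
  A^6: L=3 ×38, L=5 ×7
  A^4: L=2 ×67, L=4 ×49, L=6 ×4
  A^2: L=1 ×46, L=3 ×130, L=5 ×33, L=7 ×1
  A^0: L=2 ×131, L=4 ×110, L=6 ×11
  A^-2: L=1 ×25, L=3 ×133, L=5 ×51, L=7 ×1
  A^-4: L=2 ×37, L=4 ×72, L=6 ×11
  A^-6: L=3 ×25, L=5 ×19, L=7 ×1
  A^-8: L=4 ×8, L=6 ×2
  A^-10: L=5 ×1
Each group contributes A^e * Σ count * d^(L-1):
Powers of d = -A^2 - A^-2: d^2 = A^4 + 2 + A^-4; d^3 = -A^6 - 3*A^2 - 3*A^-2 - A^-6; d^4 = A^8 + 4*A^4 + 6 + 4*A^-4 + A^-8; d^5 = -A^10 - 5*A^6 - 10*A^2 - 10*A^-2 - 5*A^-6 - A^-10; d^6 = A^12 + 6*A^8 + 15*A^4 + 20 + 15*A^-4 + 6*A^-8 + A^-12.
  A^10 * (d^4) = A^18 + 4*A^14 + 6*A^10 + 4*A^6 + A^2
  A^8 * (10*d^3) = -10*A^14 - 30*A^10 - 30*A^6 - 10*A^2
  A^6 * (38*d^2 + 7*d^4) = 7*A^14 + 66*A^10 + 118*A^6 + 66*A^2 + 7*A^-2
  A^4 * (67*d + 49*d^3 + 4*d^5) = -4*A^14 - 69*A^10 - 254*A^6 - 254*A^2 - 69*A^-2 - 4*A^-6
  A^2 * (46 + 130*d^2 + 33*d^4 + d^6) = A^14 + 39*A^10 + 277*A^6 + 524*A^2 + 277*A^-2 + 39*A^-6 + A^-10
  A^0 * (131*d + 110*d^3 + 11*d^5) = -11*A^10 - 165*A^6 - 571*A^2 - 571*A^-2 - 165*A^-6 - 11*A^-10
  A^-2 * (25 + 133*d^2 + 51*d^4 + d^6) = A^10 + 57*A^6 + 352*A^2 + 617*A^-2 + 352*A^-6 + 57*A^-10 + A^-14
  A^-4 * (37*d + 72*d^3 + 11*d^5) = -11*A^6 - 127*A^2 - 363*A^-2 - 363*A^-6 - 127*A^-10 - 11*A^-14
  A^-6 * (25*d^2 + 19*d^4 + d^6) = A^6 + 25*A^2 + 116*A^-2 + 184*A^-6 + 116*A^-10 + 25*A^-14 + A^-18
  A^-8 * (8*d^3 + 2*d^5) = -2*A^2 - 18*A^-2 - 44*A^-6 - 44*A^-10 - 18*A^-14 - 2*A^-18
  A^-10 * (d^4) = A^-2 + 4*A^-6 + 6*A^-10 + 4*A^-14 + A^-18
Summing the groups: <K> = A^18 - 2*A^14 + 2*A^10 - 3*A^6 + 4*A^2 - 3*A^-2 + 3*A^-6 - 2*A^-10 + A^-14
Normalise by the writhe: (-A^3)^(-w) = (-A^3)^(2) = A^6, so f(A) = A^6 * <K> = A^24 - 2*A^20 + 2*A^16 - 3*A^12 + 4*A^8 - 3*A^4 + 3 - 2*A^-4 + A^-8.
Substitute A = t^(-1/4), i.e. A^e → t^(-e/4): V(t) = t^2 - 2*t + 3 - 3*t^-1 + 4*t^-2 - 3*t^-3 + 2*t^-4 - 2*t^-5 + t^-6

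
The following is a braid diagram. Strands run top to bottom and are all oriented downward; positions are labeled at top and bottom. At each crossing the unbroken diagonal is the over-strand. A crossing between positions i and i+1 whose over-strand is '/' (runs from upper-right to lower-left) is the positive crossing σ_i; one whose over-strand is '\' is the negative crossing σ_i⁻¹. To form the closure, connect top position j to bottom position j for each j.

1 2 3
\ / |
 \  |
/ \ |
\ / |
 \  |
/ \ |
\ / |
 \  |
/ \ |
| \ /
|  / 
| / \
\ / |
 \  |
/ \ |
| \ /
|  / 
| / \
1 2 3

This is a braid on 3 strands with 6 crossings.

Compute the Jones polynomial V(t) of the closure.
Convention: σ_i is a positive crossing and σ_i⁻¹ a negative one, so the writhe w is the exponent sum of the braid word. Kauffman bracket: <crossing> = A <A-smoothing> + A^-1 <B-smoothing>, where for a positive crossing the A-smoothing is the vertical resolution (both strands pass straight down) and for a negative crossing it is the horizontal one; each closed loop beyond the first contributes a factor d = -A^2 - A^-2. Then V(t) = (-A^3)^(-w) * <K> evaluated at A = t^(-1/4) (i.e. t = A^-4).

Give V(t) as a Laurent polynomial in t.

t - 1 + 2*t^-1 - 2*t^-2 + 2*t^-3 - 2*t^-4 + t^-5

Derivation:
Reading the diagram top to bottom ('/'-over between positions i,i+1 = s_i, '\'-over = s_i^-1): braid word = s1^-1 s1^-1 s1^-1 s2 s1^-1 s2.
Braid: s1^-1 s1^-1 s1^-1 s2 s1^-1 s2 on 3 strands, 6 crossings.
Writhe w = (#positive) - (#negative) = 2 - 4 = -2.
Enumerate smoothing states for the bracket polynomial. There are 2^6 = 64 states.
Smooth each crossing (0=||, 1=⌣⌢); contribution A^(Σ sign_k(1-2s_k)) * d^(L-1).
Tabulate the states by total A-exponent and number of loops L (A-exp: L × count):
  A^6: L=5 ×1
  A^4: L=4 ×6
  A^2: L=3 ×15
  A^0: L=2 ×19, L=4 ×1
  A^-2: L=1 ×11, L=3 ×4
  A^-4: L=2 ×6
  A^-6: L=3 ×1
Each group contributes A^e * Σ count * d^(L-1):
Powers of d = -A^2 - A^-2: d^2 = A^4 + 2 + A^-4; d^3 = -A^6 - 3*A^2 - 3*A^-2 - A^-6; d^4 = A^8 + 4*A^4 + 6 + 4*A^-4 + A^-8.
  A^6 * (d^4) = A^14 + 4*A^10 + 6*A^6 + 4*A^2 + A^-2
  A^4 * (6*d^3) = -6*A^10 - 18*A^6 - 18*A^2 - 6*A^-2
  A^2 * (15*d^2) = 15*A^6 + 30*A^2 + 15*A^-2
  A^0 * (19*d + d^3) = -A^6 - 22*A^2 - 22*A^-2 - A^-6
  A^-2 * (11 + 4*d^2) = 4*A^2 + 19*A^-2 + 4*A^-6
  A^-4 * (6*d) = -6*A^-2 - 6*A^-6
  A^-6 * (d^2) = A^-2 + 2*A^-6 + A^-10
Summing the groups: <K> = A^14 - 2*A^10 + 2*A^6 - 2*A^2 + 2*A^-2 - A^-6 + A^-10
Normalise by the writhe: (-A^3)^(-w) = (-A^3)^(2) = A^6, so f(A) = A^6 * <K> = A^20 - 2*A^16 + 2*A^12 - 2*A^8 + 2*A^4 - 1 + A^-4.
Substitute A = t^(-1/4), i.e. A^e → t^(-e/4): V(t) = t - 1 + 2*t^-1 - 2*t^-2 + 2*t^-3 - 2*t^-4 + t^-5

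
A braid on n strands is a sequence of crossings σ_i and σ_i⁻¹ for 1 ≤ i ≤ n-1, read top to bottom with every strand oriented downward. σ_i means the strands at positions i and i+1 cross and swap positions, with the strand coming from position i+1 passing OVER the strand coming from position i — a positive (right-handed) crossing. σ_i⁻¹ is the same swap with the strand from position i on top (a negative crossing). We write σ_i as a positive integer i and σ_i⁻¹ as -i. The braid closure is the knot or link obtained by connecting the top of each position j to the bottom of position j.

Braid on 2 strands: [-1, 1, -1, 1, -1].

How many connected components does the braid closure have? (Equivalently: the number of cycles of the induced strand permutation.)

1

Derivation:
Track the strand permutation on 2 strands, starting from identity.
  step 1: s1^-1 swaps positions 1,2 -> [2 1]
  step 2: s1 swaps positions 1,2 -> [1 2]
  step 3: s1^-1 swaps positions 1,2 -> [2 1]
  step 4: s1 swaps positions 1,2 -> [1 2]
  step 5: s1^-1 swaps positions 1,2 -> [2 1]
Final permutation (position -> original strand): [2 1]
Closure components = cycle count of this permutation = 1.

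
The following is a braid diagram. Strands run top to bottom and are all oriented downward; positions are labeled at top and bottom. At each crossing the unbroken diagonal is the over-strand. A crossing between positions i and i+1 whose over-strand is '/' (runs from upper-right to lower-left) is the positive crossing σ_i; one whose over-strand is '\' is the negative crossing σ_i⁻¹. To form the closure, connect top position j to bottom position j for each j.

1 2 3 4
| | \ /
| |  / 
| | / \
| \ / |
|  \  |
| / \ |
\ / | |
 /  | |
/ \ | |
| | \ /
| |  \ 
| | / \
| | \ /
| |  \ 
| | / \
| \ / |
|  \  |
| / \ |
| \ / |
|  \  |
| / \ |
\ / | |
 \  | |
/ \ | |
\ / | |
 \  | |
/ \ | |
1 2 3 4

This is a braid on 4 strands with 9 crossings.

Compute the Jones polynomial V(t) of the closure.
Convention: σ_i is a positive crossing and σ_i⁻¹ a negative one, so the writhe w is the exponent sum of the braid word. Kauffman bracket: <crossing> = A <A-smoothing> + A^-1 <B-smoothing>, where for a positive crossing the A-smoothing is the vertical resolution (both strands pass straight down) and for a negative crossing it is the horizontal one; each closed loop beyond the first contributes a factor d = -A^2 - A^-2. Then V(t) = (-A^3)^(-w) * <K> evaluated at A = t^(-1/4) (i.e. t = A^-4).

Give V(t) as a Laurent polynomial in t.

Reading the diagram top to bottom ('/'-over between positions i,i+1 = s_i, '\'-over = s_i^-1): braid word = s3 s2^-1 s1 s3^-1 s3^-1 s2^-1 s2^-1 s1^-1 s1^-1.
Braid: s3 s2^-1 s1 s3^-1 s3^-1 s2^-1 s2^-1 s1^-1 s1^-1 on 4 strands, 9 crossings.
Writhe w = (#positive) - (#negative) = 2 - 7 = -5.
Computing the Kauffman bracket via state sum. There are 2^9 = 512 states.
Smooth each crossing (0=||, 1=⌣⌢); contribution A^(Σ sign_k(1-2s_k)) * d^(L-1).
Tabulate the states by total A-exponent and number of loops L (A-exp: L × count):
  A^9: L=5 ×1
  A^7: L=4 ×9
  A^5: L=3 ×31, L=5 ×5
  A^3: L=2 ×48, L=4 ×35, L=6 ×1
  A^1: L=1 ×28, L=3 ×86, L=5 ×12
  A^-1: L=2 ×82, L=4 ×43, L=6 ×1
  A^-3: L=1 ×20, L=3 ×58, L=5 ×6
  A^-5: L=2 ×25, L=4 ×11
  A^-7: L=1 ×3, L=3 ×6
  A^-9: L=2 ×1
Each group contributes A^e * Σ count * d^(L-1):
Powers of d = -A^2 - A^-2: d^2 = A^4 + 2 + A^-4; d^3 = -A^6 - 3*A^2 - 3*A^-2 - A^-6; d^4 = A^8 + 4*A^4 + 6 + 4*A^-4 + A^-8; d^5 = -A^10 - 5*A^6 - 10*A^2 - 10*A^-2 - 5*A^-6 - A^-10.
  A^9 * (d^4) = A^17 + 4*A^13 + 6*A^9 + 4*A^5 + A
  A^7 * (9*d^3) = -9*A^13 - 27*A^9 - 27*A^5 - 9*A
  A^5 * (31*d^2 + 5*d^4) = 5*A^13 + 51*A^9 + 92*A^5 + 51*A + 5*A^-3
  A^3 * (48*d + 35*d^3 + d^5) = -A^13 - 40*A^9 - 163*A^5 - 163*A - 40*A^-3 - A^-7
  A^1 * (28 + 86*d^2 + 12*d^4) = 12*A^9 + 134*A^5 + 272*A + 134*A^-3 + 12*A^-7
  A^-1 * (82*d + 43*d^3 + d^5) = -A^9 - 48*A^5 - 221*A - 221*A^-3 - 48*A^-7 - A^-11
  A^-3 * (20 + 58*d^2 + 6*d^4) = 6*A^5 + 82*A + 172*A^-3 + 82*A^-7 + 6*A^-11
  A^-5 * (25*d + 11*d^3) = -11*A - 58*A^-3 - 58*A^-7 - 11*A^-11
  A^-7 * (3 + 6*d^2) = 6*A^-3 + 15*A^-7 + 6*A^-11
  A^-9 * (d) = -A^-7 - A^-11
Summing the groups: <K> = A^17 - A^13 + A^9 - 2*A^5 + 2*A - 2*A^-3 + A^-7 - A^-11
Normalise by the writhe: (-A^3)^(-w) = (-A^3)^(5) = -A^15, so f(A) = -A^15 * <K> = -A^32 + A^28 - A^24 + 2*A^20 - 2*A^16 + 2*A^12 - A^8 + A^4.
Substitute A = t^(-1/4), i.e. A^e → t^(-e/4): V(t) = t^-1 - t^-2 + 2*t^-3 - 2*t^-4 + 2*t^-5 - t^-6 + t^-7 - t^-8

Answer: t^-1 - t^-2 + 2*t^-3 - 2*t^-4 + 2*t^-5 - t^-6 + t^-7 - t^-8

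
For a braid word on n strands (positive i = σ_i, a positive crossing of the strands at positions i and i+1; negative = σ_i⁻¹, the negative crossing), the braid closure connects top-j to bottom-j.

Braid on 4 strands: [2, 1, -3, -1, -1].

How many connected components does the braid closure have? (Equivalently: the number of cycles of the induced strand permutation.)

1

Derivation:
Track the strand permutation on 4 strands, starting from identity.
  step 1: s2 swaps positions 2,3 -> [1 3 2 4]
  step 2: s1 swaps positions 1,2 -> [3 1 2 4]
  step 3: s3^-1 swaps positions 3,4 -> [3 1 4 2]
  step 4: s1^-1 swaps positions 1,2 -> [1 3 4 2]
  step 5: s1^-1 swaps positions 1,2 -> [3 1 4 2]
Final permutation (position -> original strand): [3 1 4 2]
Closure components = cycle count of this permutation = 1.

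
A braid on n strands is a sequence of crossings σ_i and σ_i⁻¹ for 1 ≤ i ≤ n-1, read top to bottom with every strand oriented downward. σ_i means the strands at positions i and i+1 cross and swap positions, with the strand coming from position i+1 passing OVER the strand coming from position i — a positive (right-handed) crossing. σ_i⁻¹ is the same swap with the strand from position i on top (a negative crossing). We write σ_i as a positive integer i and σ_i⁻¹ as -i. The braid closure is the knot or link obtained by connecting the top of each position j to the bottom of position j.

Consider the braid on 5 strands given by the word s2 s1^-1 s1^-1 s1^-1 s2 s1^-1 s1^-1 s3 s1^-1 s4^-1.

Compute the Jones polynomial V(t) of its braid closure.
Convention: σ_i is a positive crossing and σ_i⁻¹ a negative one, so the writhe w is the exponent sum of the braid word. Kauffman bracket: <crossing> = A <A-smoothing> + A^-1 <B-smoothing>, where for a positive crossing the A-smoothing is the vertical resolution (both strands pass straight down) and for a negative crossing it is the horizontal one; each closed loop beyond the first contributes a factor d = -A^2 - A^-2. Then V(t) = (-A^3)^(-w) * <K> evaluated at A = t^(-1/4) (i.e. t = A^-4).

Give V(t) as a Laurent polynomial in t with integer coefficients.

1 - t^-1 + 3*t^-2 - 3*t^-3 + 3*t^-4 - 4*t^-5 + 3*t^-6 - 2*t^-7 + t^-8

Derivation:
The presented braid s2 s1^-1 s1^-1 s1^-1 s2 s1^-1 s1^-1 s3 s1^-1 s4^-1 on 5 strands reduces by inverse Markov moves (closure unchanged at each step):
  Destabilize: the word has the form β·s4^-1 where s4^-1 occurs only as the final letter (β ∈ B_4); drop it and the last strand → 4 strands.
Reduced to β = s2 s1^-1 s1^-1 s1^-1 s2 s1^-1 s1^-1 s3 s1^-1 on 4 strands, 9 crossings.
Compute on β:
Braid: s2 s1^-1 s1^-1 s1^-1 s2 s1^-1 s1^-1 s3 s1^-1 on 4 strands, 9 crossings.
Writhe w = (#positive) - (#negative) = 3 - 6 = -3.
Computing the Kauffman bracket via state sum. There are 2^9 = 512 states.
For each crossing: s=0 is the vertical smoothing, s=1 horizontal. Crossing k contributes A^(sign_k * (1 - 2*s_k)); loop factor d = -A^2 - A^-2.
Tabulate the states by total A-exponent and number of loops L (A-exp: L × count):
  A^9: L=8 ×1
  A^7: L=7 ×9
  A^5: L=6 ×36
  A^3: L=5 ×84
  A^1: L=4 ×126
  A^-1: L=3 ×124, L=5 ×2
  A^-3: L=2 ×75, L=4 ×9
  A^-5: L=1 ×21, L=3 ×15
  A^-7: L=2 ×8, L=4 ×1
  A^-9: L=3 ×1
Each group contributes A^e * Σ count * d^(L-1):
Powers of d = -A^2 - A^-2: d^2 = A^4 + 2 + A^-4; d^3 = -A^6 - 3*A^2 - 3*A^-2 - A^-6; d^4 = A^8 + 4*A^4 + 6 + 4*A^-4 + A^-8; d^5 = -A^10 - 5*A^6 - 10*A^2 - 10*A^-2 - 5*A^-6 - A^-10; d^6 = A^12 + 6*A^8 + 15*A^4 + 20 + 15*A^-4 + 6*A^-8 + A^-12; d^7 = -A^14 - 7*A^10 - 21*A^6 - 35*A^2 - 35*A^-2 - 21*A^-6 - 7*A^-10 - A^-14.
  A^9 * (d^7) = -A^23 - 7*A^19 - 21*A^15 - 35*A^11 - 35*A^7 - 21*A^3 - 7*A^-1 - A^-5
  A^7 * (9*d^6) = 9*A^19 + 54*A^15 + 135*A^11 + 180*A^7 + 135*A^3 + 54*A^-1 + 9*A^-5
  A^5 * (36*d^5) = -36*A^15 - 180*A^11 - 360*A^7 - 360*A^3 - 180*A^-1 - 36*A^-5
  A^3 * (84*d^4) = 84*A^11 + 336*A^7 + 504*A^3 + 336*A^-1 + 84*A^-5
  A^1 * (126*d^3) = -126*A^7 - 378*A^3 - 378*A^-1 - 126*A^-5
  A^-1 * (124*d^2 + 2*d^4) = 2*A^7 + 132*A^3 + 260*A^-1 + 132*A^-5 + 2*A^-9
  A^-3 * (75*d + 9*d^3) = -9*A^3 - 102*A^-1 - 102*A^-5 - 9*A^-9
  A^-5 * (21 + 15*d^2) = 15*A^-1 + 51*A^-5 + 15*A^-9
  A^-7 * (8*d + d^3) = -A^-1 - 11*A^-5 - 11*A^-9 - A^-13
  A^-9 * (d^2) = A^-5 + 2*A^-9 + A^-13
Summing the groups: <K> = -A^23 + 2*A^19 - 3*A^15 + 4*A^11 - 3*A^7 + 3*A^3 - 3*A^-1 + A^-5 - A^-9
Normalise by the writhe: (-A^3)^(-w) = (-A^3)^(3) = -A^9, so f(A) = -A^9 * <K> = A^32 - 2*A^28 + 3*A^24 - 4*A^20 + 3*A^16 - 3*A^12 + 3*A^8 - A^4 + 1.
Substitute A = t^(-1/4), i.e. A^e → t^(-e/4): V(t) = 1 - t^-1 + 3*t^-2 - 3*t^-3 + 3*t^-4 - 4*t^-5 + 3*t^-6 - 2*t^-7 + t^-8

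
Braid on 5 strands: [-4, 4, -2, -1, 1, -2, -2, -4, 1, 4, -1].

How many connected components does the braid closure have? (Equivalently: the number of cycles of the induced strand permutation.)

Track the strand permutation on 5 strands, starting from identity.
  step 1: s4^-1 swaps positions 4,5 -> [1 2 3 5 4]
  step 2: s4 swaps positions 4,5 -> [1 2 3 4 5]
  step 3: s2^-1 swaps positions 2,3 -> [1 3 2 4 5]
  step 4: s1^-1 swaps positions 1,2 -> [3 1 2 4 5]
  step 5: s1 swaps positions 1,2 -> [1 3 2 4 5]
  step 6: s2^-1 swaps positions 2,3 -> [1 2 3 4 5]
  step 7: s2^-1 swaps positions 2,3 -> [1 3 2 4 5]
  step 8: s4^-1 swaps positions 4,5 -> [1 3 2 5 4]
  step 9: s1 swaps positions 1,2 -> [3 1 2 5 4]
  step 10: s4 swaps positions 4,5 -> [3 1 2 4 5]
  step 11: s1^-1 swaps positions 1,2 -> [1 3 2 4 5]
Final permutation (position -> original strand): [1 3 2 4 5]
Closure components = cycle count of this permutation = 4.

Answer: 4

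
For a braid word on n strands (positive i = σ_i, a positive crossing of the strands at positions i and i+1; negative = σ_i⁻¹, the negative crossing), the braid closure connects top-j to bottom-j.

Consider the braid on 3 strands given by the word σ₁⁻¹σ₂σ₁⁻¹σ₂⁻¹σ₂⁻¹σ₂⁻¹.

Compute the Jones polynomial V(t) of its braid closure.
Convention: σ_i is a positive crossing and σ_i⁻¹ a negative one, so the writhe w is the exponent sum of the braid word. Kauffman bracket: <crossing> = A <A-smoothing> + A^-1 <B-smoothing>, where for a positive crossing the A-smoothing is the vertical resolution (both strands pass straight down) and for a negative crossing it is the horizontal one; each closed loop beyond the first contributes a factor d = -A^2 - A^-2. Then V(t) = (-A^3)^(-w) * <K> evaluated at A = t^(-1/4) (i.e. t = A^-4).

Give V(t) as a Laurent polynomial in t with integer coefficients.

t^-1 - t^-2 + 2*t^-3 - t^-4 + t^-5 - t^-6

Derivation:
Braid: s1^-1 s2 s1^-1 s2^-1 s2^-1 s2^-1 on 3 strands, 6 crossings.
Writhe w = (#positive) - (#negative) = 1 - 5 = -4.
State-sum expansion of <K>. There are 2^6 = 64 states.
Smooth each crossing (0=||, 1=⌣⌢); contribution A^(Σ sign_k(1-2s_k)) * d^(L-1).
Tabulate the states by total A-exponent and number of loops L (A-exp: L × count):
  A^6: L=4 ×1
  A^4: L=3 ×6
  A^2: L=2 ×12, L=4 ×3
  A^0: L=1 ×9, L=3 ×10, L=5 ×1
  A^-2: L=2 ×12, L=4 ×3
  A^-4: L=1 ×2, L=3 ×4
  A^-6: L=2 ×1
Each group contributes A^e * Σ count * d^(L-1):
Powers of d = -A^2 - A^-2: d^2 = A^4 + 2 + A^-4; d^3 = -A^6 - 3*A^2 - 3*A^-2 - A^-6; d^4 = A^8 + 4*A^4 + 6 + 4*A^-4 + A^-8.
  A^6 * (d^3) = -A^12 - 3*A^8 - 3*A^4 - 1
  A^4 * (6*d^2) = 6*A^8 + 12*A^4 + 6
  A^2 * (12*d + 3*d^3) = -3*A^8 - 21*A^4 - 21 - 3*A^-4
  A^0 * (9 + 10*d^2 + d^4) = A^8 + 14*A^4 + 35 + 14*A^-4 + A^-8
  A^-2 * (12*d + 3*d^3) = -3*A^4 - 21 - 21*A^-4 - 3*A^-8
  A^-4 * (2 + 4*d^2) = 4 + 10*A^-4 + 4*A^-8
  A^-6 * (d) = -A^-4 - A^-8
Summing the groups: <K> = -A^12 + A^8 - A^4 + 2 - A^-4 + A^-8
Normalise by the writhe: (-A^3)^(-w) = (-A^3)^(4) = A^12, so f(A) = A^12 * <K> = -A^24 + A^20 - A^16 + 2*A^12 - A^8 + A^4.
Substitute A = t^(-1/4), i.e. A^e → t^(-e/4): V(t) = t^-1 - t^-2 + 2*t^-3 - t^-4 + t^-5 - t^-6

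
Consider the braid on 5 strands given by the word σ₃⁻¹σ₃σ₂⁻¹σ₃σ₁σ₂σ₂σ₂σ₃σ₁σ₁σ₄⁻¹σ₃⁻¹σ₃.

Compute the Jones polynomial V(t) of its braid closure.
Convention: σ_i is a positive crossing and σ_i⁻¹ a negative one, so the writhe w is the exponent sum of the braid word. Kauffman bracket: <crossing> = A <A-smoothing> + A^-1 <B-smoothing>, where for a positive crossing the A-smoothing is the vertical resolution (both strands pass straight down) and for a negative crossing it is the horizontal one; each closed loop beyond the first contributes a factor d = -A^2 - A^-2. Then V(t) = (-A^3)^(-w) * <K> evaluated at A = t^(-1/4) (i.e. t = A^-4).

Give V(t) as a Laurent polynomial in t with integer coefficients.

t^10 - 3*t^9 + 4*t^8 - 6*t^7 + 6*t^6 - 5*t^5 + 5*t^4 - 2*t^3 + t^2

Derivation:
The presented braid s3^-1 s3 s2^-1 s3 s1 s2 s2 s2 s3 s1 s1 s4^-1 s3^-1 s3 on 5 strands reduces by inverse Markov moves (closure unchanged at each step):
  Deconjugate: the word is γ·β·γ⁻¹ with γ = s3^-1 (prefix) and γ⁻¹ = s3 (suffix); strip both.
  Deconjugate: the word is γ·β·γ⁻¹ with γ = s3 (prefix) and γ⁻¹ = s3^-1 (suffix); strip both.
  Destabilize: the word has the form β·s4^-1 where s4^-1 occurs only as the final letter (β ∈ B_4); drop it and the last strand → 4 strands.
Reduced to β = s2^-1 s3 s1 s2 s2 s2 s3 s1 s1 on 4 strands, 9 crossings.
Compute on β:
Braid: s2^-1 s3 s1 s2 s2 s2 s3 s1 s1 on 4 strands, 9 crossings.
Writhe w = (#positive) - (#negative) = 8 - 1 = 7.
Enumerate smoothing states for the bracket polynomial. There are 2^9 = 512 states.
Smooth each crossing (0=||, 1=⌣⌢); contribution A^(Σ sign_k(1-2s_k)) * d^(L-1).
Tabulate the states by total A-exponent and number of loops L (A-exp: L × count):
  A^9: L=3 ×1
  A^7: L=2 ×5, L=4 ×4
  A^5: L=1 ×6, L=3 ×27, L=5 ×3
  A^3: L=2 ×57, L=4 ×26, L=6 ×1
  A^1: L=1 ×39, L=3 ×77, L=5 ×10
  A^-1: L=2 ×81, L=4 ×44, L=6 ×1
  A^-3: L=3 ×73, L=5 ×11
  A^-5: L=4 ×35, L=6 ×1
  A^-7: L=5 ×9
  A^-9: L=6 ×1
Each group contributes A^e * Σ count * d^(L-1):
Powers of d = -A^2 - A^-2: d^2 = A^4 + 2 + A^-4; d^3 = -A^6 - 3*A^2 - 3*A^-2 - A^-6; d^4 = A^8 + 4*A^4 + 6 + 4*A^-4 + A^-8; d^5 = -A^10 - 5*A^6 - 10*A^2 - 10*A^-2 - 5*A^-6 - A^-10.
  A^9 * (d^2) = A^13 + 2*A^9 + A^5
  A^7 * (5*d + 4*d^3) = -4*A^13 - 17*A^9 - 17*A^5 - 4*A
  A^5 * (6 + 27*d^2 + 3*d^4) = 3*A^13 + 39*A^9 + 78*A^5 + 39*A + 3*A^-3
  A^3 * (57*d + 26*d^3 + d^5) = -A^13 - 31*A^9 - 145*A^5 - 145*A - 31*A^-3 - A^-7
  A^1 * (39 + 77*d^2 + 10*d^4) = 10*A^9 + 117*A^5 + 253*A + 117*A^-3 + 10*A^-7
  A^-1 * (81*d + 44*d^3 + d^5) = -A^9 - 49*A^5 - 223*A - 223*A^-3 - 49*A^-7 - A^-11
  A^-3 * (73*d^2 + 11*d^4) = 11*A^5 + 117*A + 212*A^-3 + 117*A^-7 + 11*A^-11
  A^-5 * (35*d^3 + d^5) = -A^5 - 40*A - 115*A^-3 - 115*A^-7 - 40*A^-11 - A^-15
  A^-7 * (9*d^4) = 9*A + 36*A^-3 + 54*A^-7 + 36*A^-11 + 9*A^-15
  A^-9 * (d^5) = -A - 5*A^-3 - 10*A^-7 - 10*A^-11 - 5*A^-15 - A^-19
Summing the groups: <K> = -A^13 + 2*A^9 - 5*A^5 + 5*A - 6*A^-3 + 6*A^-7 - 4*A^-11 + 3*A^-15 - A^-19
Normalise by the writhe: (-A^3)^(-w) = (-A^3)^(-7) = -A^-21, so f(A) = -A^-21 * <K> = A^-8 - 2*A^-12 + 5*A^-16 - 5*A^-20 + 6*A^-24 - 6*A^-28 + 4*A^-32 - 3*A^-36 + A^-40.
Substitute A = t^(-1/4), i.e. A^e → t^(-e/4): V(t) = t^10 - 3*t^9 + 4*t^8 - 6*t^7 + 6*t^6 - 5*t^5 + 5*t^4 - 2*t^3 + t^2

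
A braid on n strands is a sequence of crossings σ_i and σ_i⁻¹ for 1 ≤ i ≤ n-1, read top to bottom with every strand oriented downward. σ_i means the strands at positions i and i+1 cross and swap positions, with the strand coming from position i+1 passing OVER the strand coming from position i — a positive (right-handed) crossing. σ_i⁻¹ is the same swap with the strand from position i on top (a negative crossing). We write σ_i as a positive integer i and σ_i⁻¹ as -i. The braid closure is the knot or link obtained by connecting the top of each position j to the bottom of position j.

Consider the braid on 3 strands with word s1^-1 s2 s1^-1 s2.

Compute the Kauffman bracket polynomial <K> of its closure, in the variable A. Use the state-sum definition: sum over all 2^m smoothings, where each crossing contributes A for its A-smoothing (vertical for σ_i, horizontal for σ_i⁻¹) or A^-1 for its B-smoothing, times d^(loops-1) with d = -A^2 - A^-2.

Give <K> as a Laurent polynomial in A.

A^8 - A^4 + 1 - A^-4 + A^-8

Derivation:
Braid: s1^-1 s2 s1^-1 s2 on 3 strands, 4 crossings.
Writhe w = (#positive) - (#negative) = 2 - 2 = 0.
Computing the Kauffman bracket via state sum. There are 2^4 = 16 states.
For each crossing: s=0 is the vertical smoothing, s=1 horizontal. Crossing k contributes A^(sign_k * (1 - 2*s_k)); loop factor d = -A^2 - A^-2.
  state 0000: A-exp=+0, loops=3, term = A^0 * d^2
  state 0001: A-exp=-2, loops=2, term = A^-2 * d^1
  state 0010: A-exp=+2, loops=2, term = A^2 * d^1
  state 0011: A-exp=+0, loops=1, term = A^0 * d^0
  state 0100: A-exp=-2, loops=2, term = A^-2 * d^1
  state 0101: A-exp=-4, loops=3, term = A^-4 * d^2
  state 0110: A-exp=+0, loops=1, term = A^0 * d^0
  state 0111: A-exp=-2, loops=2, term = A^-2 * d^1
  state 1000: A-exp=+2, loops=2, term = A^2 * d^1
  state 1001: A-exp=+0, loops=1, term = A^0 * d^0
  state 1010: A-exp=+4, loops=3, term = A^4 * d^2
  state 1011: A-exp=+2, loops=2, term = A^2 * d^1
  state 1100: A-exp=+0, loops=1, term = A^0 * d^0
  state 1101: A-exp=-2, loops=2, term = A^-2 * d^1
  state 1110: A-exp=+2, loops=2, term = A^2 * d^1
  state 1111: A-exp=+0, loops=1, term = A^0 * d^0
Collect the terms by A-exponent (count of states per loop number):
Powers of d = -A^2 - A^-2: d^2 = A^4 + 2 + A^-4.
  A^4 * (d^2) = A^8 + 2*A^4 + 1
  A^2 * (4*d) = -4*A^4 - 4
  A^0 * (5 + d^2) = A^4 + 7 + A^-4
  A^-2 * (4*d) = -4 - 4*A^-4
  A^-4 * (d^2) = 1 + 2*A^-4 + A^-8
Summing the groups: <K> = A^8 - A^4 + 1 - A^-4 + A^-8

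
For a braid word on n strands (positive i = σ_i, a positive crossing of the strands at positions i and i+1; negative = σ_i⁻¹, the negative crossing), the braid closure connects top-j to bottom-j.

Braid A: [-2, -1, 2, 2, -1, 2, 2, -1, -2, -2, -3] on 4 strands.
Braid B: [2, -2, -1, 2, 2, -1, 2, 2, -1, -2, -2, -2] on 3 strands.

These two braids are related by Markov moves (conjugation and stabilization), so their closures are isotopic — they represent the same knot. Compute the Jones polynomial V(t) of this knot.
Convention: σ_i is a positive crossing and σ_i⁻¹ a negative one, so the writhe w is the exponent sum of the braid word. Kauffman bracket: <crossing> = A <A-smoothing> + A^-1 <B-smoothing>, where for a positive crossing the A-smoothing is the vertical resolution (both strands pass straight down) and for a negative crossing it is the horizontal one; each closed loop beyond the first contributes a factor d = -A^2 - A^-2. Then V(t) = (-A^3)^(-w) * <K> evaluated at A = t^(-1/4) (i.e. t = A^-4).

t^2 - 2*t + 4 - 4*t^-1 + 4*t^-2 - 4*t^-3 + 3*t^-4 - 2*t^-5 + t^-6

Derivation:
Markov-equivalent braids have isotopic closures, hence identical knot invariants. Strip the Markov moves from each word to reach a common short braid β, then compute V(t) once on β.
Braid A: s2^-1 s1^-1 s2 s2 s1^-1 s2 s2 s1^-1 s2^-1 s2^-1 s3^-1 on 4 strands reduces by inverse Markov moves (closure unchanged at each step):
  Destabilize: the word has the form β·s3^-1 where s3^-1 occurs only as the final letter (β ∈ B_3); drop it and the last strand → 3 strands.
Reduced to β = s2^-1 s1^-1 s2 s2 s1^-1 s2 s2 s1^-1 s2^-1 s2^-1 on 3 strands, 10 crossings.
Braid B: s2 s2^-1 s1^-1 s2 s2 s1^-1 s2 s2 s1^-1 s2^-1 s2^-1 s2^-1 on 3 strands reduces by inverse Markov moves (closure unchanged at each step):
  Deconjugate: the word is γ·β·γ⁻¹ with γ = s2 (prefix) and γ⁻¹ = s2^-1 (suffix); strip both.
Reduced to β = s2^-1 s1^-1 s2 s2 s1^-1 s2 s2 s1^-1 s2^-1 s2^-1 on 3 strands, 10 crossings.
Both give the same β = s2^-1 s1^-1 s2 s2 s1^-1 s2 s2 s1^-1 s2^-1 s2^-1 on 3 strands, so one state sum suffices:
Braid: s2^-1 s1^-1 s2 s2 s1^-1 s2 s2 s1^-1 s2^-1 s2^-1 on 3 strands, 10 crossings.
Writhe w = (#positive) - (#negative) = 4 - 6 = -2.
State-sum expansion of <K>. There are 2^10 = 1024 states.
Each crossing splits two ways (0=vertical, 1=horizontal). The state's weight is A^(#A-smoothings - #B-smoothings) * d^(loops - 1).
Tabulate the states by total A-exponent and number of loops L (A-exp: L × count):
  A^10: L=5 ×1
  A^8: L=4 ×10
  A^6: L=3 ×39, L=5 ×6
  A^4: L=2 ×66, L=4 ×52, L=6 ×2
  A^2: L=1 ×45, L=3 ×124, L=5 ×41
  A^0: L=2 ×118, L=4 ×113, L=6 ×21
  A^-2: L=1 ×20, L=3 ×120, L=5 ×63, L=7 ×7
  A^-4: L=2 ×30, L=4 ×68, L=6 ×21, L=8 ×1
  A^-6: L=3 ×20, L=5 ×22, L=7 ×3
  A^-8: L=4 ×7, L=6 ×3
  A^-10: L=5 ×1
Each group contributes A^e * Σ count * d^(L-1):
Powers of d = -A^2 - A^-2: d^2 = A^4 + 2 + A^-4; d^3 = -A^6 - 3*A^2 - 3*A^-2 - A^-6; d^4 = A^8 + 4*A^4 + 6 + 4*A^-4 + A^-8; d^5 = -A^10 - 5*A^6 - 10*A^2 - 10*A^-2 - 5*A^-6 - A^-10; d^6 = A^12 + 6*A^8 + 15*A^4 + 20 + 15*A^-4 + 6*A^-8 + A^-12; d^7 = -A^14 - 7*A^10 - 21*A^6 - 35*A^2 - 35*A^-2 - 21*A^-6 - 7*A^-10 - A^-14.
  A^10 * (d^4) = A^18 + 4*A^14 + 6*A^10 + 4*A^6 + A^2
  A^8 * (10*d^3) = -10*A^14 - 30*A^10 - 30*A^6 - 10*A^2
  A^6 * (39*d^2 + 6*d^4) = 6*A^14 + 63*A^10 + 114*A^6 + 63*A^2 + 6*A^-2
  A^4 * (66*d + 52*d^3 + 2*d^5) = -2*A^14 - 62*A^10 - 242*A^6 - 242*A^2 - 62*A^-2 - 2*A^-6
  A^2 * (45 + 124*d^2 + 41*d^4) = 41*A^10 + 288*A^6 + 539*A^2 + 288*A^-2 + 41*A^-6
  A^0 * (118*d + 113*d^3 + 21*d^5) = -21*A^10 - 218*A^6 - 667*A^2 - 667*A^-2 - 218*A^-6 - 21*A^-10
  A^-2 * (20 + 120*d^2 + 63*d^4 + 7*d^6) = 7*A^10 + 105*A^6 + 477*A^2 + 778*A^-2 + 477*A^-6 + 105*A^-10 + 7*A^-14
  A^-4 * (30*d + 68*d^3 + 21*d^5 + d^7) = -A^10 - 28*A^6 - 194*A^2 - 479*A^-2 - 479*A^-6 - 194*A^-10 - 28*A^-14 - A^-18
  A^-6 * (20*d^2 + 22*d^4 + 3*d^6) = 3*A^6 + 40*A^2 + 153*A^-2 + 232*A^-6 + 153*A^-10 + 40*A^-14 + 3*A^-18
  A^-8 * (7*d^3 + 3*d^5) = -3*A^2 - 22*A^-2 - 51*A^-6 - 51*A^-10 - 22*A^-14 - 3*A^-18
  A^-10 * (d^4) = A^-2 + 4*A^-6 + 6*A^-10 + 4*A^-14 + A^-18
Summing the groups: <K> = A^18 - 2*A^14 + 3*A^10 - 4*A^6 + 4*A^2 - 4*A^-2 + 4*A^-6 - 2*A^-10 + A^-14
Normalise by the writhe: (-A^3)^(-w) = (-A^3)^(2) = A^6, so f(A) = A^6 * <K> = A^24 - 2*A^20 + 3*A^16 - 4*A^12 + 4*A^8 - 4*A^4 + 4 - 2*A^-4 + A^-8.
Substitute A = t^(-1/4), i.e. A^e → t^(-e/4): V(t) = t^2 - 2*t + 4 - 4*t^-1 + 4*t^-2 - 4*t^-3 + 3*t^-4 - 2*t^-5 + t^-6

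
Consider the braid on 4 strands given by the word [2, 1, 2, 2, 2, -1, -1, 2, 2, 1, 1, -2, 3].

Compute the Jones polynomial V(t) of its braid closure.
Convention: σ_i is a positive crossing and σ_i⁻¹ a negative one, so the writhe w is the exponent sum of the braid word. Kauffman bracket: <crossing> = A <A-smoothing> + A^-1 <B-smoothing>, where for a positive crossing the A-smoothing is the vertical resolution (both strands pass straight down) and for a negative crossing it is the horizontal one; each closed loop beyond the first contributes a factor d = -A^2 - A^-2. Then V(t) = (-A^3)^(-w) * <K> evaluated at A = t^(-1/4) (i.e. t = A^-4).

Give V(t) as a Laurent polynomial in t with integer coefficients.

The presented braid s2 s1 s2 s2 s2 s1^-1 s1^-1 s2 s2 s1 s1 s2^-1 s3 on 4 strands reduces by inverse Markov moves (closure unchanged at each step):
  Destabilize: the word has the form β·s3 where s3 occurs only as the final letter (β ∈ B_3); drop it and the last strand → 3 strands.
  Deconjugate: the word is γ·β·γ⁻¹ with γ = s2 (prefix) and γ⁻¹ = s2^-1 (suffix); strip both.
Reduced to β = s1 s2 s2 s2 s1^-1 s1^-1 s2 s2 s1 s1 on 3 strands, 10 crossings.
Compute on β:
Braid: s1 s2 s2 s2 s1^-1 s1^-1 s2 s2 s1 s1 on 3 strands, 10 crossings.
Writhe w = (#positive) - (#negative) = 8 - 2 = 6.
Computing the Kauffman bracket via state sum. There are 2^10 = 1024 states.
Each crossing splits two ways (0=vertical, 1=horizontal). The state's weight is A^(#A-smoothings - #B-smoothings) * d^(loops - 1).
Tabulate the states by total A-exponent and number of loops L (A-exp: L × count):
  A^10: L=3 ×1
  A^8: L=2 ×7, L=4 ×3
  A^6: L=1 ×10, L=3 ×32, L=5 ×3
  A^4: L=2 ×76, L=4 ×43, L=6 ×1
  A^2: L=1 ×51, L=3 ×132, L=5 ×27
  A^0: L=2 ×135, L=4 ×109, L=6 ×8
  A^-2: L=3 ×161, L=5 ×48, L=7 ×1
  A^-4: L=4 ×109, L=6 ×11
  A^-6: L=5 ×44, L=7 ×1
  A^-8: L=6 ×10
  A^-10: L=7 ×1
Each group contributes A^e * Σ count * d^(L-1):
Powers of d = -A^2 - A^-2: d^2 = A^4 + 2 + A^-4; d^3 = -A^6 - 3*A^2 - 3*A^-2 - A^-6; d^4 = A^8 + 4*A^4 + 6 + 4*A^-4 + A^-8; d^5 = -A^10 - 5*A^6 - 10*A^2 - 10*A^-2 - 5*A^-6 - A^-10; d^6 = A^12 + 6*A^8 + 15*A^4 + 20 + 15*A^-4 + 6*A^-8 + A^-12.
  A^10 * (d^2) = A^14 + 2*A^10 + A^6
  A^8 * (7*d + 3*d^3) = -3*A^14 - 16*A^10 - 16*A^6 - 3*A^2
  A^6 * (10 + 32*d^2 + 3*d^4) = 3*A^14 + 44*A^10 + 92*A^6 + 44*A^2 + 3*A^-2
  A^4 * (76*d + 43*d^3 + d^5) = -A^14 - 48*A^10 - 215*A^6 - 215*A^2 - 48*A^-2 - A^-6
  A^2 * (51 + 132*d^2 + 27*d^4) = 27*A^10 + 240*A^6 + 477*A^2 + 240*A^-2 + 27*A^-6
  A^0 * (135*d + 109*d^3 + 8*d^5) = -8*A^10 - 149*A^6 - 542*A^2 - 542*A^-2 - 149*A^-6 - 8*A^-10
  A^-2 * (161*d^2 + 48*d^4 + d^6) = A^10 + 54*A^6 + 368*A^2 + 630*A^-2 + 368*A^-6 + 54*A^-10 + A^-14
  A^-4 * (109*d^3 + 11*d^5) = -11*A^6 - 164*A^2 - 437*A^-2 - 437*A^-6 - 164*A^-10 - 11*A^-14
  A^-6 * (44*d^4 + d^6) = A^6 + 50*A^2 + 191*A^-2 + 284*A^-6 + 191*A^-10 + 50*A^-14 + A^-18
  A^-8 * (10*d^5) = -10*A^2 - 50*A^-2 - 100*A^-6 - 100*A^-10 - 50*A^-14 - 10*A^-18
  A^-10 * (d^6) = A^2 + 6*A^-2 + 15*A^-6 + 20*A^-10 + 15*A^-14 + 6*A^-18 + A^-22
Summing the groups: <K> = 2*A^10 - 3*A^6 + 6*A^2 - 7*A^-2 + 7*A^-6 - 7*A^-10 + 5*A^-14 - 3*A^-18 + A^-22
Normalise by the writhe: (-A^3)^(-w) = (-A^3)^(-6) = A^-18, so f(A) = A^-18 * <K> = 2*A^-8 - 3*A^-12 + 6*A^-16 - 7*A^-20 + 7*A^-24 - 7*A^-28 + 5*A^-32 - 3*A^-36 + A^-40.
Substitute A = t^(-1/4), i.e. A^e → t^(-e/4): V(t) = t^10 - 3*t^9 + 5*t^8 - 7*t^7 + 7*t^6 - 7*t^5 + 6*t^4 - 3*t^3 + 2*t^2

Answer: t^10 - 3*t^9 + 5*t^8 - 7*t^7 + 7*t^6 - 7*t^5 + 6*t^4 - 3*t^3 + 2*t^2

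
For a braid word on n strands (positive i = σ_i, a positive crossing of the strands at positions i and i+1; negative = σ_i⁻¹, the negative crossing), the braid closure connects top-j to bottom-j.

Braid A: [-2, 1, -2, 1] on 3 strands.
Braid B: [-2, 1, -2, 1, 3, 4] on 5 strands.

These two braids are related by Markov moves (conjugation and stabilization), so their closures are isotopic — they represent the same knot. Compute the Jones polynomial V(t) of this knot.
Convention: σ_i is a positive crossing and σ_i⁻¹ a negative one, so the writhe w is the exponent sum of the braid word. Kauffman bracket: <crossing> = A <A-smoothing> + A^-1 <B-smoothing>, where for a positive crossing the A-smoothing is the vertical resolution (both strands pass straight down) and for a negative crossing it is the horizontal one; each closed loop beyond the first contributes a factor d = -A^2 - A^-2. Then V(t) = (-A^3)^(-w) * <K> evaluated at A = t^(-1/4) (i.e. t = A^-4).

Markov-equivalent braids have isotopic closures, hence identical knot invariants. Strip the Markov moves from each word to reach a common short braid β, then compute V(t) once on β.
Braid A: s2^-1 s1 s2^-1 s1 on 3 strands has no conjugating prefix/suffix or stabilization to strip; take β = s2^-1 s1 s2^-1 s1.
Braid B: s2^-1 s1 s2^-1 s1 s3 s4 on 5 strands reduces by inverse Markov moves (closure unchanged at each step):
  Destabilize: the word has the form β·s4 where s4 occurs only as the final letter (β ∈ B_4); drop it and the last strand → 4 strands.
  Destabilize: the word has the form β·s3 where s3 occurs only as the final letter (β ∈ B_3); drop it and the last strand → 3 strands.
Reduced to β = s2^-1 s1 s2^-1 s1 on 3 strands, 4 crossings.
Both give the same β = s2^-1 s1 s2^-1 s1 on 3 strands, so one state sum suffices:
Braid: s2^-1 s1 s2^-1 s1 on 3 strands, 4 crossings.
Writhe w = (#positive) - (#negative) = 2 - 2 = 0.
State-sum expansion of <K>. There are 2^4 = 16 states.
Each crossing splits two ways (0=vertical, 1=horizontal). The state's weight is A^(#A-smoothings - #B-smoothings) * d^(loops - 1).
  state 0000: A-exp=+0, loops=3, term = A^0 * d^2
  state 0001: A-exp=-2, loops=2, term = A^-2 * d^1
  state 0010: A-exp=+2, loops=2, term = A^2 * d^1
  state 0011: A-exp=+0, loops=1, term = A^0 * d^0
  state 0100: A-exp=-2, loops=2, term = A^-2 * d^1
  state 0101: A-exp=-4, loops=3, term = A^-4 * d^2
  state 0110: A-exp=+0, loops=1, term = A^0 * d^0
  state 0111: A-exp=-2, loops=2, term = A^-2 * d^1
  state 1000: A-exp=+2, loops=2, term = A^2 * d^1
  state 1001: A-exp=+0, loops=1, term = A^0 * d^0
  state 1010: A-exp=+4, loops=3, term = A^4 * d^2
  state 1011: A-exp=+2, loops=2, term = A^2 * d^1
  state 1100: A-exp=+0, loops=1, term = A^0 * d^0
  state 1101: A-exp=-2, loops=2, term = A^-2 * d^1
  state 1110: A-exp=+2, loops=2, term = A^2 * d^1
  state 1111: A-exp=+0, loops=1, term = A^0 * d^0
Collect the terms by A-exponent (count of states per loop number):
Powers of d = -A^2 - A^-2: d^2 = A^4 + 2 + A^-4.
  A^4 * (d^2) = A^8 + 2*A^4 + 1
  A^2 * (4*d) = -4*A^4 - 4
  A^0 * (5 + d^2) = A^4 + 7 + A^-4
  A^-2 * (4*d) = -4 - 4*A^-4
  A^-4 * (d^2) = 1 + 2*A^-4 + A^-8
Summing the groups: <K> = A^8 - A^4 + 1 - A^-4 + A^-8
Normalise by the writhe: (-A^3)^(-w) = (-A^3)^(0) = 1, so f(A) = 1 * <K> = A^8 - A^4 + 1 - A^-4 + A^-8.
Substitute A = t^(-1/4), i.e. A^e → t^(-e/4): V(t) = t^2 - t + 1 - t^-1 + t^-2

Answer: t^2 - t + 1 - t^-1 + t^-2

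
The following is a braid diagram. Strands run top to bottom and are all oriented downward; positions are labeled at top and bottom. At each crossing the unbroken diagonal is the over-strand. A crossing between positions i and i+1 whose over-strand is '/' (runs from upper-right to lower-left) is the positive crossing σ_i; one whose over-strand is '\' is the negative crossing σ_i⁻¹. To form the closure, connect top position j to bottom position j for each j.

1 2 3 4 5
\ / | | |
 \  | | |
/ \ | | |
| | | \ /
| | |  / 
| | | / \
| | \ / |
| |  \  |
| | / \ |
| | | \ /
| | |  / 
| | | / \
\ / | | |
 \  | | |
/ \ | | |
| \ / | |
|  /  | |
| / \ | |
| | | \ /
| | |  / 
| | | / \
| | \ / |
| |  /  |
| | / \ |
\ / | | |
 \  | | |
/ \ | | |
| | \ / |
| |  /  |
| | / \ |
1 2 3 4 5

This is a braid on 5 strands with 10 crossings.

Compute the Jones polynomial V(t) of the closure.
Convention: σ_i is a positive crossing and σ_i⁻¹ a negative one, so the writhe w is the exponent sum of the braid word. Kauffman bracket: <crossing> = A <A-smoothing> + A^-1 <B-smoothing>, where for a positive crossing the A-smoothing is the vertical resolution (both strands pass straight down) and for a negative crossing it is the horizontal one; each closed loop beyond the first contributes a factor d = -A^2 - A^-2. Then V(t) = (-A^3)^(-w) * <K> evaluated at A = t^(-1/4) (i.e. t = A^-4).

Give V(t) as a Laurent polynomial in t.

Reading the diagram top to bottom ('/'-over between positions i,i+1 = s_i, '\'-over = s_i^-1): braid word = s1^-1 s4 s3^-1 s4 s1^-1 s2 s4 s3 s1^-1 s3.
Braid: s1^-1 s4 s3^-1 s4 s1^-1 s2 s4 s3 s1^-1 s3 on 5 strands, 10 crossings.
Writhe w = (#positive) - (#negative) = 6 - 4 = 2.
State-sum expansion of <K>. There are 2^10 = 1024 states.
Each crossing splits two ways (0=vertical, 1=horizontal). The state's weight is A^(#A-smoothings - #B-smoothings) * d^(loops - 1).
Tabulate the states by total A-exponent and number of loops L (A-exp: L × count):
  A^10: L=5 ×1
  A^8: L=4 ×7, L=6 ×3
  A^6: L=3 ×18, L=5 ×26, L=7 ×1
  A^4: L=2 ×21, L=4 ×85, L=6 ×14
  A^2: L=1 ×9, L=3 ×137, L=5 ×62, L=7 ×2
  A^0: L=2 ×105, L=4 ×132, L=6 ×15
  A^-2: L=1 ×30, L=3 ×132, L=5 ×47, L=7 ×1
  A^-4: L=2 ×49, L=4 ×65, L=6 ×6
  A^-6: L=3 ×31, L=5 ×14
  A^-8: L=4 ×9, L=6 ×1
  A^-10: L=5 ×1
Each group contributes A^e * Σ count * d^(L-1):
Powers of d = -A^2 - A^-2: d^2 = A^4 + 2 + A^-4; d^3 = -A^6 - 3*A^2 - 3*A^-2 - A^-6; d^4 = A^8 + 4*A^4 + 6 + 4*A^-4 + A^-8; d^5 = -A^10 - 5*A^6 - 10*A^2 - 10*A^-2 - 5*A^-6 - A^-10; d^6 = A^12 + 6*A^8 + 15*A^4 + 20 + 15*A^-4 + 6*A^-8 + A^-12.
  A^10 * (d^4) = A^18 + 4*A^14 + 6*A^10 + 4*A^6 + A^2
  A^8 * (7*d^3 + 3*d^5) = -3*A^18 - 22*A^14 - 51*A^10 - 51*A^6 - 22*A^2 - 3*A^-2
  A^6 * (18*d^2 + 26*d^4 + d^6) = A^18 + 32*A^14 + 137*A^10 + 212*A^6 + 137*A^2 + 32*A^-2 + A^-6
  A^4 * (21*d + 85*d^3 + 14*d^5) = -14*A^14 - 155*A^10 - 416*A^6 - 416*A^2 - 155*A^-2 - 14*A^-6
  A^2 * (9 + 137*d^2 + 62*d^4 + 2*d^6) = 2*A^14 + 74*A^10 + 415*A^6 + 695*A^2 + 415*A^-2 + 74*A^-6 + 2*A^-10
  A^0 * (105*d + 132*d^3 + 15*d^5) = -15*A^10 - 207*A^6 - 651*A^2 - 651*A^-2 - 207*A^-6 - 15*A^-10
  A^-2 * (30 + 132*d^2 + 47*d^4 + d^6) = A^10 + 53*A^6 + 335*A^2 + 596*A^-2 + 335*A^-6 + 53*A^-10 + A^-14
  A^-4 * (49*d + 65*d^3 + 6*d^5) = -6*A^6 - 95*A^2 - 304*A^-2 - 304*A^-6 - 95*A^-10 - 6*A^-14
  A^-6 * (31*d^2 + 14*d^4) = 14*A^2 + 87*A^-2 + 146*A^-6 + 87*A^-10 + 14*A^-14
  A^-8 * (9*d^3 + d^5) = -A^2 - 14*A^-2 - 37*A^-6 - 37*A^-10 - 14*A^-14 - A^-18
  A^-10 * (d^4) = A^-2 + 4*A^-6 + 6*A^-10 + 4*A^-14 + A^-18
Summing the groups: <K> = -A^18 + 2*A^14 - 3*A^10 + 4*A^6 - 3*A^2 + 4*A^-2 - 2*A^-6 + A^-10 - A^-14
Normalise by the writhe: (-A^3)^(-w) = (-A^3)^(-2) = A^-6, so f(A) = A^-6 * <K> = -A^12 + 2*A^8 - 3*A^4 + 4 - 3*A^-4 + 4*A^-8 - 2*A^-12 + A^-16 - A^-20.
Substitute A = t^(-1/4), i.e. A^e → t^(-e/4): V(t) = -t^5 + t^4 - 2*t^3 + 4*t^2 - 3*t + 4 - 3*t^-1 + 2*t^-2 - t^-3

Answer: -t^5 + t^4 - 2*t^3 + 4*t^2 - 3*t + 4 - 3*t^-1 + 2*t^-2 - t^-3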